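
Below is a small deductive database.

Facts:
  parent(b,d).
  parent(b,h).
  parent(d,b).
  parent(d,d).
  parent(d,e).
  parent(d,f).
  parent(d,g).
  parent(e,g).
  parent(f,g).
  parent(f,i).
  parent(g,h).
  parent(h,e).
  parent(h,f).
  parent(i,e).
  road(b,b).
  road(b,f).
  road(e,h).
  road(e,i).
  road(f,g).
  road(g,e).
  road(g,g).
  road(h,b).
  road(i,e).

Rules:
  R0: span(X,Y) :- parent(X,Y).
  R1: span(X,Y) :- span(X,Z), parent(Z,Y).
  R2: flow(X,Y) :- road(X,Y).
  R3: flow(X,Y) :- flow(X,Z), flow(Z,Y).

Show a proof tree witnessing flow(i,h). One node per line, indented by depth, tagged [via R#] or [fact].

flow(i,h)  [via R3]
  flow(i,e)  [via R2]
    road(i,e)  [fact]
  flow(e,h)  [via R2]
    road(e,h)  [fact]

round 1: derive flow(b,b) via R2 from road(b,b)
round 1: derive flow(b,f) via R2 from road(b,f)
round 1: derive flow(e,h) via R2 from road(e,h)
round 1: derive flow(e,i) via R2 from road(e,i)
round 1: derive flow(f,g) via R2 from road(f,g)
round 1: derive flow(g,e) via R2 from road(g,e)
round 1: derive flow(g,g) via R2 from road(g,g)
round 1: derive flow(h,b) via R2 from road(h,b)
round 1: derive flow(i,e) via R2 from road(i,e)
round 2: derive flow(b,g) via R3 from flow(b,f), flow(f,g)
round 2: derive flow(e,b) via R3 from flow(e,h), flow(h,b)
round 2: derive flow(e,e) via R3 from flow(e,i), flow(i,e)
round 2: derive flow(f,e) via R3 from flow(f,g), flow(g,e)
round 2: derive flow(g,h) via R3 from flow(g,e), flow(e,h)
round 2: derive flow(g,i) via R3 from flow(g,e), flow(e,i)
round 2: derive flow(h,f) via R3 from flow(h,b), flow(b,f)
round 2: derive flow(i,h) via R3 from flow(i,e), flow(e,h)
round 2: derive flow(i,i) via R3 from flow(i,e), flow(e,i)
round 3: derive flow(b,e) via R3 from flow(b,f), flow(f,e)
round 3: derive flow(b,h) via R3 from flow(b,g), flow(g,h)
round 3: derive flow(b,i) via R3 from flow(b,g), flow(g,i)
round 3: derive flow(e,f) via R3 from flow(e,b), flow(b,f)
round 3: derive flow(e,g) via R3 from flow(e,b), flow(b,g)
round 3: derive flow(f,b) via R3 from flow(f,e), flow(e,b)
round 3: derive flow(f,h) via R3 from flow(f,e), flow(e,h)
round 3: derive flow(f,i) via R3 from flow(f,e), flow(e,i)
round 3: derive flow(g,b) via R3 from flow(g,e), flow(e,b)
round 3: derive flow(g,f) via R3 from flow(g,h), flow(h,f)
round 3: derive flow(h,e) via R3 from flow(h,f), flow(f,e)
round 3: derive flow(h,g) via R3 from flow(h,b), flow(b,g)
round 3: derive flow(i,b) via R3 from flow(i,e), flow(e,b)
round 3: derive flow(i,f) via R3 from flow(i,h), flow(h,f)
round 4: derive flow(f,f) via R3 from flow(f,b), flow(b,f)
round 4: derive flow(h,h) via R3 from flow(h,b), flow(b,h)
round 4: derive flow(h,i) via R3 from flow(h,b), flow(b,i)
round 4: derive flow(i,g) via R3 from flow(i,b), flow(b,g)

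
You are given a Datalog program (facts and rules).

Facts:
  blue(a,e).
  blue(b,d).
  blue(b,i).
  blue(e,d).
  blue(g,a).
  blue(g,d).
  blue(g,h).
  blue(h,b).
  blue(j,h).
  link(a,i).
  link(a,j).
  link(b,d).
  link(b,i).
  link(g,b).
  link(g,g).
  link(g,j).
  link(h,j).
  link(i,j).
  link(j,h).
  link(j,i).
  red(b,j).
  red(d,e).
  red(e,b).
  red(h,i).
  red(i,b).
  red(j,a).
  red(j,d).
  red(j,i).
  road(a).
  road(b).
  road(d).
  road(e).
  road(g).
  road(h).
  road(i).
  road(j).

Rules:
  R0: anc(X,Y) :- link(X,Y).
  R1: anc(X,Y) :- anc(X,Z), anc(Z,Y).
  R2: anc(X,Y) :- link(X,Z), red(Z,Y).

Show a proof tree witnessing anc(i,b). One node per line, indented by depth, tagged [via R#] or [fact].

anc(i,b)  [via R1]
  anc(i,a)  [via R2]
    link(i,j)  [fact]
    red(j,a)  [fact]
  anc(a,b)  [via R2]
    link(a,i)  [fact]
    red(i,b)  [fact]

round 1: derive anc(a,i) via R0 from link(a,i)
round 1: derive anc(a,j) via R0 from link(a,j)
round 1: derive anc(b,d) via R0 from link(b,d)
round 1: derive anc(b,i) via R0 from link(b,i)
round 1: derive anc(g,b) via R0 from link(g,b)
round 1: derive anc(g,g) via R0 from link(g,g)
round 1: derive anc(g,j) via R0 from link(g,j)
round 1: derive anc(h,j) via R0 from link(h,j)
round 1: derive anc(i,j) via R0 from link(i,j)
round 1: derive anc(j,h) via R0 from link(j,h)
round 1: derive anc(j,i) via R0 from link(j,i)
round 1: derive anc(a,a) via R2 from link(a,j), red(j,a)
round 1: derive anc(a,b) via R2 from link(a,i), red(i,b)
round 1: derive anc(a,d) via R2 from link(a,j), red(j,d)
round 1: derive anc(b,b) via R2 from link(b,i), red(i,b)
round 1: derive anc(b,e) via R2 from link(b,d), red(d,e)
round 1: derive anc(g,a) via R2 from link(g,j), red(j,a)
round 1: derive anc(g,d) via R2 from link(g,j), red(j,d)
round 1: derive anc(g,i) via R2 from link(g,j), red(j,i)
round 1: derive anc(h,a) via R2 from link(h,j), red(j,a)
round 1: derive anc(h,d) via R2 from link(h,j), red(j,d)
round 1: derive anc(h,i) via R2 from link(h,j), red(j,i)
round 1: derive anc(i,a) via R2 from link(i,j), red(j,a)
round 1: derive anc(i,d) via R2 from link(i,j), red(j,d)
round 1: derive anc(i,i) via R2 from link(i,j), red(j,i)
round 1: derive anc(j,b) via R2 from link(j,i), red(i,b)
round 2: derive anc(a,e) via R1 from anc(a,b), anc(b,e)
round 2: derive anc(a,h) via R1 from anc(a,j), anc(j,h)
round 2: derive anc(b,a) via R1 from anc(b,i), anc(i,a)
round 2: derive anc(b,j) via R1 from anc(b,i), anc(i,j)
round 2: derive anc(g,e) via R1 from anc(g,b), anc(b,e)
round 2: derive anc(g,h) via R1 from anc(g,j), anc(j,h)
round 2: derive anc(h,b) via R1 from anc(h,a), anc(a,b)
round 2: derive anc(h,h) via R1 from anc(h,j), anc(j,h)
round 2: derive anc(i,b) via R1 from anc(i,a), anc(a,b)
round 2: derive anc(i,h) via R1 from anc(i,j), anc(j,h)
round 2: derive anc(j,a) via R1 from anc(j,h), anc(h,a)
round 2: derive anc(j,d) via R1 from anc(j,b), anc(b,d)
round 2: derive anc(j,e) via R1 from anc(j,b), anc(b,e)
round 2: derive anc(j,j) via R1 from anc(j,h), anc(h,j)
round 3: derive anc(b,h) via R1 from anc(b,a), anc(a,h)
round 3: derive anc(h,e) via R1 from anc(h,a), anc(a,e)
round 3: derive anc(i,e) via R1 from anc(i,a), anc(a,e)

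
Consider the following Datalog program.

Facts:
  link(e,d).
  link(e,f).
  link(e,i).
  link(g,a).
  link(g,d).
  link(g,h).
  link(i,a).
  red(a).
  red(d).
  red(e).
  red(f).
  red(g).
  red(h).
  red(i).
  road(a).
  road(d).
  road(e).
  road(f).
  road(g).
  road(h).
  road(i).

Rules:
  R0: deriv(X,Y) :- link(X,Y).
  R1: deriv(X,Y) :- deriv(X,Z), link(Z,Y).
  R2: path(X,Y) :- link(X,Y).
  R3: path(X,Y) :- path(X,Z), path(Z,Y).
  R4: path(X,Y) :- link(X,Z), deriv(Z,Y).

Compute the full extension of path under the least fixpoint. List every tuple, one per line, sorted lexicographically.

path(e,a)
path(e,d)
path(e,f)
path(e,i)
path(g,a)
path(g,d)
path(g,h)
path(i,a)

round 1: derive deriv(e,d) via R0 from link(e,d)
round 1: derive deriv(e,f) via R0 from link(e,f)
round 1: derive deriv(e,i) via R0 from link(e,i)
round 1: derive deriv(g,a) via R0 from link(g,a)
round 1: derive deriv(g,d) via R0 from link(g,d)
round 1: derive deriv(g,h) via R0 from link(g,h)
round 1: derive deriv(i,a) via R0 from link(i,a)
round 1: derive path(e,d) via R2 from link(e,d)
round 1: derive path(e,f) via R2 from link(e,f)
round 1: derive path(e,i) via R2 from link(e,i)
round 1: derive path(g,a) via R2 from link(g,a)
round 1: derive path(g,d) via R2 from link(g,d)
round 1: derive path(g,h) via R2 from link(g,h)
round 1: derive path(i,a) via R2 from link(i,a)
round 2: derive deriv(e,a) via R1 from deriv(e,i), link(i,a)
round 2: derive path(e,a) via R3 from path(e,i), path(i,a)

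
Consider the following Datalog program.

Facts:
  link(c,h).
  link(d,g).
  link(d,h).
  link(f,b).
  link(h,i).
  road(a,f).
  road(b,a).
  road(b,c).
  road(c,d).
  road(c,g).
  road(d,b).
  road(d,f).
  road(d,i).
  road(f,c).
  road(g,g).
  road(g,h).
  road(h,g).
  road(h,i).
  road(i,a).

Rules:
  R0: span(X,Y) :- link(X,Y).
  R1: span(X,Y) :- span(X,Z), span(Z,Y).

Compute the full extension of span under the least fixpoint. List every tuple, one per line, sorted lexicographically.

round 1: derive span(c,h) via R0 from link(c,h)
round 1: derive span(d,g) via R0 from link(d,g)
round 1: derive span(d,h) via R0 from link(d,h)
round 1: derive span(f,b) via R0 from link(f,b)
round 1: derive span(h,i) via R0 from link(h,i)
round 2: derive span(c,i) via R1 from span(c,h), span(h,i)
round 2: derive span(d,i) via R1 from span(d,h), span(h,i)

span(c,h)
span(c,i)
span(d,g)
span(d,h)
span(d,i)
span(f,b)
span(h,i)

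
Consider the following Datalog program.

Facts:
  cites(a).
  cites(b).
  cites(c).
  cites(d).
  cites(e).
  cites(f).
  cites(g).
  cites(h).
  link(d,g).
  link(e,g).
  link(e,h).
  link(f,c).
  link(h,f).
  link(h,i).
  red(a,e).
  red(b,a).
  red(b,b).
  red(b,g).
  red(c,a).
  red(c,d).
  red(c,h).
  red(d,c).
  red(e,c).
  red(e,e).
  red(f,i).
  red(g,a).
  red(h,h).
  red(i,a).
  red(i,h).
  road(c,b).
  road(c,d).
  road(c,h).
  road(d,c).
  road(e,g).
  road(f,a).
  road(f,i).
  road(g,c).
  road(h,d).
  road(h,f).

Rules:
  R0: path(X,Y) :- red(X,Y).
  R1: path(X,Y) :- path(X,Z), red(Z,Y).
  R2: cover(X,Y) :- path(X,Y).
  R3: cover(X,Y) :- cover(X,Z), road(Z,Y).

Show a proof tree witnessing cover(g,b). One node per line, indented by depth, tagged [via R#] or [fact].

cover(g,b)  [via R3]
  cover(g,c)  [via R2]
    path(g,c)  [via R1]
      path(g,e)  [via R1]
        path(g,a)  [via R0]
          red(g,a)  [fact]
        red(a,e)  [fact]
      red(e,c)  [fact]
  road(c,b)  [fact]

round 1: derive path(a,e) via R0 from red(a,e)
round 1: derive path(b,a) via R0 from red(b,a)
round 1: derive path(b,b) via R0 from red(b,b)
round 1: derive path(b,g) via R0 from red(b,g)
round 1: derive path(c,a) via R0 from red(c,a)
round 1: derive path(c,d) via R0 from red(c,d)
round 1: derive path(c,h) via R0 from red(c,h)
round 1: derive path(d,c) via R0 from red(d,c)
round 1: derive path(e,c) via R0 from red(e,c)
round 1: derive path(e,e) via R0 from red(e,e)
round 1: derive path(f,i) via R0 from red(f,i)
round 1: derive path(g,a) via R0 from red(g,a)
round 1: derive path(h,h) via R0 from red(h,h)
round 1: derive path(i,a) via R0 from red(i,a)
round 1: derive path(i,h) via R0 from red(i,h)
round 2: derive path(a,c) via R1 from path(a,e), red(e,c)
round 2: derive path(b,e) via R1 from path(b,a), red(a,e)
round 2: derive path(c,c) via R1 from path(c,d), red(d,c)
round 2: derive path(c,e) via R1 from path(c,a), red(a,e)
round 2: derive path(d,a) via R1 from path(d,c), red(c,a)
round 2: derive path(d,d) via R1 from path(d,c), red(c,d)
round 2: derive path(d,h) via R1 from path(d,c), red(c,h)
round 2: derive path(e,a) via R1 from path(e,c), red(c,a)
round 2: derive path(e,d) via R1 from path(e,c), red(c,d)
round 2: derive path(e,h) via R1 from path(e,c), red(c,h)
round 2: derive path(f,a) via R1 from path(f,i), red(i,a)
round 2: derive path(f,h) via R1 from path(f,i), red(i,h)
round 2: derive path(g,e) via R1 from path(g,a), red(a,e)
round 2: derive path(i,e) via R1 from path(i,a), red(a,e)
round 2: derive cover(a,e) via R2 from path(a,e)
round 2: derive cover(b,a) via R2 from path(b,a)
round 2: derive cover(b,b) via R2 from path(b,b)
round 2: derive cover(b,g) via R2 from path(b,g)
round 2: derive cover(c,a) via R2 from path(c,a)
round 2: derive cover(c,d) via R2 from path(c,d)
round 2: derive cover(c,h) via R2 from path(c,h)
round 2: derive cover(d,c) via R2 from path(d,c)
round 2: derive cover(e,c) via R2 from path(e,c)
round 2: derive cover(e,e) via R2 from path(e,e)
round 2: derive cover(f,i) via R2 from path(f,i)
round 2: derive cover(g,a) via R2 from path(g,a)
round 2: derive cover(h,h) via R2 from path(h,h)
round 2: derive cover(i,a) via R2 from path(i,a)
round 2: derive cover(i,h) via R2 from path(i,h)
round 3: derive path(a,a) via R1 from path(a,c), red(c,a)
round 3: derive path(a,d) via R1 from path(a,c), red(c,d)
round 3: derive path(a,h) via R1 from path(a,c), red(c,h)
round 3: derive path(b,c) via R1 from path(b,e), red(e,c)
round 3: derive path(d,e) via R1 from path(d,a), red(a,e)
round 3: derive path(f,e) via R1 from path(f,a), red(a,e)
round 3: derive path(g,c) via R1 from path(g,e), red(e,c)
round 3: derive path(i,c) via R1 from path(i,e), red(e,c)
round 3: derive cover(a,c) via R2 from path(a,c)
round 3: derive cover(b,e) via R2 from path(b,e)
round 3: derive cover(c,c) via R2 from path(c,c)
round 3: derive cover(c,e) via R2 from path(c,e)
round 3: derive cover(d,a) via R2 from path(d,a)
round 3: derive cover(d,d) via R2 from path(d,d)
round 3: derive cover(d,h) via R2 from path(d,h)
round 3: derive cover(e,a) via R2 from path(e,a)
round 3: derive cover(e,d) via R2 from path(e,d)
round 3: derive cover(e,h) via R2 from path(e,h)
round 3: derive cover(f,a) via R2 from path(f,a)
round 3: derive cover(f,h) via R2 from path(f,h)
round 3: derive cover(g,e) via R2 from path(g,e)
round 3: derive cover(i,e) via R2 from path(i,e)
round 3: derive cover(a,g) via R3 from cover(a,e), road(e,g)
round 3: derive cover(b,c) via R3 from cover(b,g), road(g,c)
round 3: derive cover(c,f) via R3 from cover(c,h), road(h,f)
round 3: derive cover(d,b) via R3 from cover(d,c), road(c,b)
round 3: derive cover(e,b) via R3 from cover(e,c), road(c,b)
round 3: derive cover(e,g) via R3 from cover(e,e), road(e,g)
round 3: derive cover(h,d) via R3 from cover(h,h), road(h,d)
round 3: derive cover(h,f) via R3 from cover(h,h), road(h,f)
round 3: derive cover(i,d) via R3 from cover(i,h), road(h,d)
round 3: derive cover(i,f) via R3 from cover(i,h), road(h,f)
round 4: derive path(b,d) via R1 from path(b,c), red(c,d)
round 4: derive path(b,h) via R1 from path(b,c), red(c,h)
round 4: derive path(f,c) via R1 from path(f,e), red(e,c)
round 4: derive path(g,d) via R1 from path(g,c), red(c,d)
round 4: derive path(g,h) via R1 from path(g,c), red(c,h)
round 4: derive path(i,d) via R1 from path(i,c), red(c,d)
round 4: derive cover(a,a) via R2 from path(a,a)
round 4: derive cover(a,d) via R2 from path(a,d)
round 4: derive cover(a,h) via R2 from path(a,h)
round 4: derive cover(d,e) via R2 from path(d,e)
round 4: derive cover(f,e) via R2 from path(f,e)
round 4: derive cover(g,c) via R2 from path(g,c)
round 4: derive cover(i,c) via R2 from path(i,c)
round 4: derive cover(a,b) via R3 from cover(a,c), road(c,b)
round 4: derive cover(b,d) via R3 from cover(b,c), road(c,d)
round 4: derive cover(b,h) via R3 from cover(b,c), road(c,h)
round 4: derive cover(c,b) via R3 from cover(c,c), road(c,b)
round 4: derive cover(c,g) via R3 from cover(c,e), road(e,g)
round 4: derive cover(c,i) via R3 from cover(c,f), road(f,i)
round 4: derive cover(d,f) via R3 from cover(d,h), road(h,f)
round 4: derive cover(e,f) via R3 from cover(e,h), road(h,f)
round 4: derive cover(f,d) via R3 from cover(f,h), road(h,d)
round 4: derive cover(f,f) via R3 from cover(f,h), road(h,f)
round 4: derive cover(g,g) via R3 from cover(g,e), road(e,g)
round 4: derive cover(h,a) via R3 from cover(h,f), road(f,a)
round 4: derive cover(h,c) via R3 from cover(h,d), road(d,c)
round 4: derive cover(h,i) via R3 from cover(h,f), road(f,i)
round 4: derive cover(i,g) via R3 from cover(i,e), road(e,g)
round 4: derive cover(i,i) via R3 from cover(i,f), road(f,i)
round 5: derive path(f,d) via R1 from path(f,c), red(c,d)
round 5: derive cover(f,c) via R2 from path(f,c)
round 5: derive cover(g,d) via R2 from path(g,d)
round 5: derive cover(g,h) via R2 from path(g,h)
round 5: derive cover(a,f) via R3 from cover(a,h), road(h,f)
round 5: derive cover(b,f) via R3 from cover(b,h), road(h,f)
round 5: derive cover(d,g) via R3 from cover(d,e), road(e,g)
round 5: derive cover(d,i) via R3 from cover(d,f), road(f,i)
round 5: derive cover(e,i) via R3 from cover(e,f), road(f,i)
round 5: derive cover(f,g) via R3 from cover(f,e), road(e,g)
round 5: derive cover(g,b) via R3 from cover(g,c), road(c,b)
round 5: derive cover(h,b) via R3 from cover(h,c), road(c,b)
round 5: derive cover(i,b) via R3 from cover(i,c), road(c,b)
round 6: derive cover(a,i) via R3 from cover(a,f), road(f,i)
round 6: derive cover(b,i) via R3 from cover(b,f), road(f,i)
round 6: derive cover(f,b) via R3 from cover(f,c), road(c,b)
round 6: derive cover(g,f) via R3 from cover(g,h), road(h,f)
round 7: derive cover(g,i) via R3 from cover(g,f), road(f,i)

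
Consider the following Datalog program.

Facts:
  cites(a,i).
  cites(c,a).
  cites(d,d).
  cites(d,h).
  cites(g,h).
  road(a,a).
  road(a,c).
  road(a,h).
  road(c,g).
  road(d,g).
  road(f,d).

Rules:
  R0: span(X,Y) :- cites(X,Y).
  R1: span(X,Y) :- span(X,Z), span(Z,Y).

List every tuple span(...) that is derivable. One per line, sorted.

span(a,i)
span(c,a)
span(c,i)
span(d,d)
span(d,h)
span(g,h)

round 1: derive span(a,i) via R0 from cites(a,i)
round 1: derive span(c,a) via R0 from cites(c,a)
round 1: derive span(d,d) via R0 from cites(d,d)
round 1: derive span(d,h) via R0 from cites(d,h)
round 1: derive span(g,h) via R0 from cites(g,h)
round 2: derive span(c,i) via R1 from span(c,a), span(a,i)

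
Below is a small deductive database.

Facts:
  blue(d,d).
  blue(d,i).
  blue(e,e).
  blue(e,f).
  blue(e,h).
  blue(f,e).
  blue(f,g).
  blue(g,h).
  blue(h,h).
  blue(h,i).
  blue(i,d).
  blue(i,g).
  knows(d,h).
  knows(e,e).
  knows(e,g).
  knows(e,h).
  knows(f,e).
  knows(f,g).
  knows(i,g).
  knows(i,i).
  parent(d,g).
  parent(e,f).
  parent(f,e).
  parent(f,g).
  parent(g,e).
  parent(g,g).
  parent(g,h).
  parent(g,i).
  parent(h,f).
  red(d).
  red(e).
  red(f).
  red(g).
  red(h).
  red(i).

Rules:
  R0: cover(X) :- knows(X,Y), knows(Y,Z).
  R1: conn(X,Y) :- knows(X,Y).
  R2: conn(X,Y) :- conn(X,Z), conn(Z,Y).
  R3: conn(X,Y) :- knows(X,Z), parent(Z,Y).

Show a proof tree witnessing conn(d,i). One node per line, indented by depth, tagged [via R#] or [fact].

conn(d,i)  [via R2]
  conn(d,f)  [via R3]
    knows(d,h)  [fact]
    parent(h,f)  [fact]
  conn(f,i)  [via R3]
    knows(f,g)  [fact]
    parent(g,i)  [fact]

round 1: derive conn(d,h) via R1 from knows(d,h)
round 1: derive conn(e,e) via R1 from knows(e,e)
round 1: derive conn(e,g) via R1 from knows(e,g)
round 1: derive conn(e,h) via R1 from knows(e,h)
round 1: derive conn(f,e) via R1 from knows(f,e)
round 1: derive conn(f,g) via R1 from knows(f,g)
round 1: derive conn(i,g) via R1 from knows(i,g)
round 1: derive conn(i,i) via R1 from knows(i,i)
round 1: derive conn(d,f) via R3 from knows(d,h), parent(h,f)
round 1: derive conn(e,f) via R3 from knows(e,e), parent(e,f)
round 1: derive conn(e,i) via R3 from knows(e,g), parent(g,i)
round 1: derive conn(f,f) via R3 from knows(f,e), parent(e,f)
round 1: derive conn(f,h) via R3 from knows(f,g), parent(g,h)
round 1: derive conn(f,i) via R3 from knows(f,g), parent(g,i)
round 1: derive conn(i,e) via R3 from knows(i,g), parent(g,e)
round 1: derive conn(i,h) via R3 from knows(i,g), parent(g,h)
round 2: derive conn(d,e) via R2 from conn(d,f), conn(f,e)
round 2: derive conn(d,g) via R2 from conn(d,f), conn(f,g)
round 2: derive conn(d,i) via R2 from conn(d,f), conn(f,i)
round 2: derive conn(i,f) via R2 from conn(i,e), conn(e,f)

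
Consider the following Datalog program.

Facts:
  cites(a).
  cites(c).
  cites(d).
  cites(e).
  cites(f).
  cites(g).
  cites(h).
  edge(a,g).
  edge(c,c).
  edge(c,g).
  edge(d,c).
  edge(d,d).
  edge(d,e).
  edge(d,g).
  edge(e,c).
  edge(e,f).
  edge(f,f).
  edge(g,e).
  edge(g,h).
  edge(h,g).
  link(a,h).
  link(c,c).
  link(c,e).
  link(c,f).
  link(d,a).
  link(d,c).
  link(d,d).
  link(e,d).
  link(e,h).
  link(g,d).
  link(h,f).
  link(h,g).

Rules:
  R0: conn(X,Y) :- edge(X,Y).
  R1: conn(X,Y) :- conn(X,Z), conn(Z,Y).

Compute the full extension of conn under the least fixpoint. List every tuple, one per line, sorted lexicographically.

round 1: derive conn(a,g) via R0 from edge(a,g)
round 1: derive conn(c,c) via R0 from edge(c,c)
round 1: derive conn(c,g) via R0 from edge(c,g)
round 1: derive conn(d,c) via R0 from edge(d,c)
round 1: derive conn(d,d) via R0 from edge(d,d)
round 1: derive conn(d,e) via R0 from edge(d,e)
round 1: derive conn(d,g) via R0 from edge(d,g)
round 1: derive conn(e,c) via R0 from edge(e,c)
round 1: derive conn(e,f) via R0 from edge(e,f)
round 1: derive conn(f,f) via R0 from edge(f,f)
round 1: derive conn(g,e) via R0 from edge(g,e)
round 1: derive conn(g,h) via R0 from edge(g,h)
round 1: derive conn(h,g) via R0 from edge(h,g)
round 2: derive conn(a,e) via R1 from conn(a,g), conn(g,e)
round 2: derive conn(a,h) via R1 from conn(a,g), conn(g,h)
round 2: derive conn(c,e) via R1 from conn(c,g), conn(g,e)
round 2: derive conn(c,h) via R1 from conn(c,g), conn(g,h)
round 2: derive conn(d,f) via R1 from conn(d,e), conn(e,f)
round 2: derive conn(d,h) via R1 from conn(d,g), conn(g,h)
round 2: derive conn(e,g) via R1 from conn(e,c), conn(c,g)
round 2: derive conn(g,c) via R1 from conn(g,e), conn(e,c)
round 2: derive conn(g,f) via R1 from conn(g,e), conn(e,f)
round 2: derive conn(g,g) via R1 from conn(g,h), conn(h,g)
round 2: derive conn(h,e) via R1 from conn(h,g), conn(g,e)
round 2: derive conn(h,h) via R1 from conn(h,g), conn(g,h)
round 3: derive conn(a,c) via R1 from conn(a,e), conn(e,c)
round 3: derive conn(a,f) via R1 from conn(a,e), conn(e,f)
round 3: derive conn(c,f) via R1 from conn(c,e), conn(e,f)
round 3: derive conn(e,e) via R1 from conn(e,c), conn(c,e)
round 3: derive conn(e,h) via R1 from conn(e,c), conn(c,h)
round 3: derive conn(h,c) via R1 from conn(h,e), conn(e,c)
round 3: derive conn(h,f) via R1 from conn(h,e), conn(e,f)

conn(a,c)
conn(a,e)
conn(a,f)
conn(a,g)
conn(a,h)
conn(c,c)
conn(c,e)
conn(c,f)
conn(c,g)
conn(c,h)
conn(d,c)
conn(d,d)
conn(d,e)
conn(d,f)
conn(d,g)
conn(d,h)
conn(e,c)
conn(e,e)
conn(e,f)
conn(e,g)
conn(e,h)
conn(f,f)
conn(g,c)
conn(g,e)
conn(g,f)
conn(g,g)
conn(g,h)
conn(h,c)
conn(h,e)
conn(h,f)
conn(h,g)
conn(h,h)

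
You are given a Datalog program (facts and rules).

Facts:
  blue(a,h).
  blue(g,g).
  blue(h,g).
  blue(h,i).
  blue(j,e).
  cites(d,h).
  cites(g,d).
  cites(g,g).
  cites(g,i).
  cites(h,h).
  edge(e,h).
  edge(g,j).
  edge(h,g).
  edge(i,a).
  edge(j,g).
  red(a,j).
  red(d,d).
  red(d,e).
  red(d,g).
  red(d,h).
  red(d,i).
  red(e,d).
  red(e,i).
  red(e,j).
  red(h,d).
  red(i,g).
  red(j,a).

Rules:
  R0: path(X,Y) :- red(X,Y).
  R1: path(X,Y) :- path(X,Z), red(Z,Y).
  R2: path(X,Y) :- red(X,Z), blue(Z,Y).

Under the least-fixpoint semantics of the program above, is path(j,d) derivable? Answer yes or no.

yes

round 1: derive path(a,j) via R0 from red(a,j)
round 1: derive path(d,d) via R0 from red(d,d)
round 1: derive path(d,e) via R0 from red(d,e)
round 1: derive path(d,g) via R0 from red(d,g)
round 1: derive path(d,h) via R0 from red(d,h)
round 1: derive path(d,i) via R0 from red(d,i)
round 1: derive path(e,d) via R0 from red(e,d)
round 1: derive path(e,i) via R0 from red(e,i)
round 1: derive path(e,j) via R0 from red(e,j)
round 1: derive path(h,d) via R0 from red(h,d)
round 1: derive path(i,g) via R0 from red(i,g)
round 1: derive path(j,a) via R0 from red(j,a)
round 1: derive path(a,e) via R2 from red(a,j), blue(j,e)
round 1: derive path(e,e) via R2 from red(e,j), blue(j,e)
round 1: derive path(j,h) via R2 from red(j,a), blue(a,h)
round 2: derive path(a,a) via R1 from path(a,j), red(j,a)
round 2: derive path(a,d) via R1 from path(a,e), red(e,d)
round 2: derive path(a,i) via R1 from path(a,e), red(e,i)
round 2: derive path(d,j) via R1 from path(d,e), red(e,j)
round 2: derive path(e,a) via R1 from path(e,j), red(j,a)
round 2: derive path(e,g) via R1 from path(e,d), red(d,g)
round 2: derive path(e,h) via R1 from path(e,d), red(d,h)
round 2: derive path(h,e) via R1 from path(h,d), red(d,e)
round 2: derive path(h,g) via R1 from path(h,d), red(d,g)
round 2: derive path(h,h) via R1 from path(h,d), red(d,h)
round 2: derive path(h,i) via R1 from path(h,d), red(d,i)
round 2: derive path(j,d) via R1 from path(j,h), red(h,d)
round 2: derive path(j,j) via R1 from path(j,a), red(a,j)
round 3: derive path(a,g) via R1 from path(a,d), red(d,g)
round 3: derive path(a,h) via R1 from path(a,d), red(d,h)
round 3: derive path(d,a) via R1 from path(d,j), red(j,a)
round 3: derive path(h,j) via R1 from path(h,e), red(e,j)
round 3: derive path(j,e) via R1 from path(j,d), red(d,e)
round 3: derive path(j,g) via R1 from path(j,d), red(d,g)
round 3: derive path(j,i) via R1 from path(j,d), red(d,i)
round 4: derive path(h,a) via R1 from path(h,j), red(j,a)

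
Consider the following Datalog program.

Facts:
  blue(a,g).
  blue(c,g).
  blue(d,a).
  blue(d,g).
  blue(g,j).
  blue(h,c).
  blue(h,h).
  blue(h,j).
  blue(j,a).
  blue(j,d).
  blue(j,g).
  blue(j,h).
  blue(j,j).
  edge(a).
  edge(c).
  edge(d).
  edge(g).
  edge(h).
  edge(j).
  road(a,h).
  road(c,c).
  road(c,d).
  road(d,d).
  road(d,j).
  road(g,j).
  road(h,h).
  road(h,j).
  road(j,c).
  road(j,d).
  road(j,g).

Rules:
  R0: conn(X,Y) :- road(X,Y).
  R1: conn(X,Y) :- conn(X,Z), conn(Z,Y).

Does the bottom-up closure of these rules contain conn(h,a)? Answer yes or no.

no

round 1: derive conn(a,h) via R0 from road(a,h)
round 1: derive conn(c,c) via R0 from road(c,c)
round 1: derive conn(c,d) via R0 from road(c,d)
round 1: derive conn(d,d) via R0 from road(d,d)
round 1: derive conn(d,j) via R0 from road(d,j)
round 1: derive conn(g,j) via R0 from road(g,j)
round 1: derive conn(h,h) via R0 from road(h,h)
round 1: derive conn(h,j) via R0 from road(h,j)
round 1: derive conn(j,c) via R0 from road(j,c)
round 1: derive conn(j,d) via R0 from road(j,d)
round 1: derive conn(j,g) via R0 from road(j,g)
round 2: derive conn(a,j) via R1 from conn(a,h), conn(h,j)
round 2: derive conn(c,j) via R1 from conn(c,d), conn(d,j)
round 2: derive conn(d,c) via R1 from conn(d,j), conn(j,c)
round 2: derive conn(d,g) via R1 from conn(d,j), conn(j,g)
round 2: derive conn(g,c) via R1 from conn(g,j), conn(j,c)
round 2: derive conn(g,d) via R1 from conn(g,j), conn(j,d)
round 2: derive conn(g,g) via R1 from conn(g,j), conn(j,g)
round 2: derive conn(h,c) via R1 from conn(h,j), conn(j,c)
round 2: derive conn(h,d) via R1 from conn(h,j), conn(j,d)
round 2: derive conn(h,g) via R1 from conn(h,j), conn(j,g)
round 2: derive conn(j,j) via R1 from conn(j,d), conn(d,j)
round 3: derive conn(a,c) via R1 from conn(a,h), conn(h,c)
round 3: derive conn(a,d) via R1 from conn(a,h), conn(h,d)
round 3: derive conn(a,g) via R1 from conn(a,h), conn(h,g)
round 3: derive conn(c,g) via R1 from conn(c,d), conn(d,g)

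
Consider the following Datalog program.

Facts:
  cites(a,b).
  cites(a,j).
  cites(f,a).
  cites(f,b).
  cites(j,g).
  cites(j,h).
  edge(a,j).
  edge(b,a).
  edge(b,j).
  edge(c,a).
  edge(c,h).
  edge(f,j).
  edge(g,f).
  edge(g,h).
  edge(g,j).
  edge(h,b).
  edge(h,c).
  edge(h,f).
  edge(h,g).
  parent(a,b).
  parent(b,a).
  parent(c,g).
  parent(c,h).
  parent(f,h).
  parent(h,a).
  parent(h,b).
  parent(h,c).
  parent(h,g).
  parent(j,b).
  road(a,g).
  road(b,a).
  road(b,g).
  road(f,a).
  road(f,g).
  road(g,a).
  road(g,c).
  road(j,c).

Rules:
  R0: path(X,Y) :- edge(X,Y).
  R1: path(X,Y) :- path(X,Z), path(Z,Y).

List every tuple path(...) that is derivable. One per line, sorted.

path(a,j)
path(b,a)
path(b,j)
path(c,a)
path(c,b)
path(c,c)
path(c,f)
path(c,g)
path(c,h)
path(c,j)
path(f,j)
path(g,a)
path(g,b)
path(g,c)
path(g,f)
path(g,g)
path(g,h)
path(g,j)
path(h,a)
path(h,b)
path(h,c)
path(h,f)
path(h,g)
path(h,h)
path(h,j)

round 1: derive path(a,j) via R0 from edge(a,j)
round 1: derive path(b,a) via R0 from edge(b,a)
round 1: derive path(b,j) via R0 from edge(b,j)
round 1: derive path(c,a) via R0 from edge(c,a)
round 1: derive path(c,h) via R0 from edge(c,h)
round 1: derive path(f,j) via R0 from edge(f,j)
round 1: derive path(g,f) via R0 from edge(g,f)
round 1: derive path(g,h) via R0 from edge(g,h)
round 1: derive path(g,j) via R0 from edge(g,j)
round 1: derive path(h,b) via R0 from edge(h,b)
round 1: derive path(h,c) via R0 from edge(h,c)
round 1: derive path(h,f) via R0 from edge(h,f)
round 1: derive path(h,g) via R0 from edge(h,g)
round 2: derive path(c,b) via R1 from path(c,h), path(h,b)
round 2: derive path(c,c) via R1 from path(c,h), path(h,c)
round 2: derive path(c,f) via R1 from path(c,h), path(h,f)
round 2: derive path(c,g) via R1 from path(c,h), path(h,g)
round 2: derive path(c,j) via R1 from path(c,a), path(a,j)
round 2: derive path(g,b) via R1 from path(g,h), path(h,b)
round 2: derive path(g,c) via R1 from path(g,h), path(h,c)
round 2: derive path(g,g) via R1 from path(g,h), path(h,g)
round 2: derive path(h,a) via R1 from path(h,b), path(b,a)
round 2: derive path(h,h) via R1 from path(h,c), path(c,h)
round 2: derive path(h,j) via R1 from path(h,b), path(b,j)
round 3: derive path(g,a) via R1 from path(g,b), path(b,a)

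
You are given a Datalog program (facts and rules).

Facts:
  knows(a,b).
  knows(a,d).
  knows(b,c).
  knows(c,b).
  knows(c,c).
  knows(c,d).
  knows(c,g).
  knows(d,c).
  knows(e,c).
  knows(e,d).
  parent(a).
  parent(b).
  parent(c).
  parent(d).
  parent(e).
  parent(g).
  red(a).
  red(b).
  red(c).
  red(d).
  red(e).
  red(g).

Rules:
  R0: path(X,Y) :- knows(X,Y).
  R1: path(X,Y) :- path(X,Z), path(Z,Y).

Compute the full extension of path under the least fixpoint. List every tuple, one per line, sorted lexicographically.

path(a,b)
path(a,c)
path(a,d)
path(a,g)
path(b,b)
path(b,c)
path(b,d)
path(b,g)
path(c,b)
path(c,c)
path(c,d)
path(c,g)
path(d,b)
path(d,c)
path(d,d)
path(d,g)
path(e,b)
path(e,c)
path(e,d)
path(e,g)

round 1: derive path(a,b) via R0 from knows(a,b)
round 1: derive path(a,d) via R0 from knows(a,d)
round 1: derive path(b,c) via R0 from knows(b,c)
round 1: derive path(c,b) via R0 from knows(c,b)
round 1: derive path(c,c) via R0 from knows(c,c)
round 1: derive path(c,d) via R0 from knows(c,d)
round 1: derive path(c,g) via R0 from knows(c,g)
round 1: derive path(d,c) via R0 from knows(d,c)
round 1: derive path(e,c) via R0 from knows(e,c)
round 1: derive path(e,d) via R0 from knows(e,d)
round 2: derive path(a,c) via R1 from path(a,b), path(b,c)
round 2: derive path(b,b) via R1 from path(b,c), path(c,b)
round 2: derive path(b,d) via R1 from path(b,c), path(c,d)
round 2: derive path(b,g) via R1 from path(b,c), path(c,g)
round 2: derive path(d,b) via R1 from path(d,c), path(c,b)
round 2: derive path(d,d) via R1 from path(d,c), path(c,d)
round 2: derive path(d,g) via R1 from path(d,c), path(c,g)
round 2: derive path(e,b) via R1 from path(e,c), path(c,b)
round 2: derive path(e,g) via R1 from path(e,c), path(c,g)
round 3: derive path(a,g) via R1 from path(a,b), path(b,g)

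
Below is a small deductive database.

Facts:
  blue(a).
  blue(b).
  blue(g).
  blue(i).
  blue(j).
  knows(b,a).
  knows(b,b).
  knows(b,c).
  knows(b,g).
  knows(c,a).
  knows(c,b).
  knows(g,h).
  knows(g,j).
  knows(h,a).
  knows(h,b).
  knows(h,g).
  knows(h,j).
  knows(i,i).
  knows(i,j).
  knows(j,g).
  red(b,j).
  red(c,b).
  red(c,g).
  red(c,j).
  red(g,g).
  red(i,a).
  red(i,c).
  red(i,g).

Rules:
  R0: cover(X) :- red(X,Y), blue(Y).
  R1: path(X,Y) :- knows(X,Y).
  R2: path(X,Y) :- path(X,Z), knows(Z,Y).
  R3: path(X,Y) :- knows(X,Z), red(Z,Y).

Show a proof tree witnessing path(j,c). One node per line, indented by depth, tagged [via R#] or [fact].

path(j,c)  [via R2]
  path(j,b)  [via R2]
    path(j,h)  [via R2]
      path(j,g)  [via R1]
        knows(j,g)  [fact]
      knows(g,h)  [fact]
    knows(h,b)  [fact]
  knows(b,c)  [fact]

round 1: derive path(b,a) via R1 from knows(b,a)
round 1: derive path(b,b) via R1 from knows(b,b)
round 1: derive path(b,c) via R1 from knows(b,c)
round 1: derive path(b,g) via R1 from knows(b,g)
round 1: derive path(c,a) via R1 from knows(c,a)
round 1: derive path(c,b) via R1 from knows(c,b)
round 1: derive path(g,h) via R1 from knows(g,h)
round 1: derive path(g,j) via R1 from knows(g,j)
round 1: derive path(h,a) via R1 from knows(h,a)
round 1: derive path(h,b) via R1 from knows(h,b)
round 1: derive path(h,g) via R1 from knows(h,g)
round 1: derive path(h,j) via R1 from knows(h,j)
round 1: derive path(i,i) via R1 from knows(i,i)
round 1: derive path(i,j) via R1 from knows(i,j)
round 1: derive path(j,g) via R1 from knows(j,g)
round 1: derive path(b,j) via R3 from knows(b,b), red(b,j)
round 1: derive path(c,j) via R3 from knows(c,b), red(b,j)
round 1: derive path(i,a) via R3 from knows(i,i), red(i,a)
round 1: derive path(i,c) via R3 from knows(i,i), red(i,c)
round 1: derive path(i,g) via R3 from knows(i,i), red(i,g)
round 2: derive path(b,h) via R2 from path(b,g), knows(g,h)
round 2: derive path(c,c) via R2 from path(c,b), knows(b,c)
round 2: derive path(c,g) via R2 from path(c,b), knows(b,g)
round 2: derive path(g,a) via R2 from path(g,h), knows(h,a)
round 2: derive path(g,b) via R2 from path(g,h), knows(h,b)
round 2: derive path(g,g) via R2 from path(g,h), knows(h,g)
round 2: derive path(h,c) via R2 from path(h,b), knows(b,c)
round 2: derive path(h,h) via R2 from path(h,g), knows(g,h)
round 2: derive path(i,b) via R2 from path(i,c), knows(c,b)
round 2: derive path(i,h) via R2 from path(i,g), knows(g,h)
round 2: derive path(j,h) via R2 from path(j,g), knows(g,h)
round 2: derive path(j,j) via R2 from path(j,g), knows(g,j)
round 3: derive path(c,h) via R2 from path(c,g), knows(g,h)
round 3: derive path(g,c) via R2 from path(g,b), knows(b,c)
round 3: derive path(j,a) via R2 from path(j,h), knows(h,a)
round 3: derive path(j,b) via R2 from path(j,h), knows(h,b)
round 4: derive path(j,c) via R2 from path(j,b), knows(b,c)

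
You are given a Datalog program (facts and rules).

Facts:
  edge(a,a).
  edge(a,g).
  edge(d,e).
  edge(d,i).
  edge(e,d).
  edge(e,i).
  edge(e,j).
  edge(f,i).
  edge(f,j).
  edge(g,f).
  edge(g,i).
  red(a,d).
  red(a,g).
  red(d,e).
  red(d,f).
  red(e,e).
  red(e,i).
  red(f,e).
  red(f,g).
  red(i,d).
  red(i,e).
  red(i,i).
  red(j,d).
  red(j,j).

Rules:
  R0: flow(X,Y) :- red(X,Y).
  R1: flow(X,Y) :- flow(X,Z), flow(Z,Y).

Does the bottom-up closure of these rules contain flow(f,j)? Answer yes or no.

round 1: derive flow(a,d) via R0 from red(a,d)
round 1: derive flow(a,g) via R0 from red(a,g)
round 1: derive flow(d,e) via R0 from red(d,e)
round 1: derive flow(d,f) via R0 from red(d,f)
round 1: derive flow(e,e) via R0 from red(e,e)
round 1: derive flow(e,i) via R0 from red(e,i)
round 1: derive flow(f,e) via R0 from red(f,e)
round 1: derive flow(f,g) via R0 from red(f,g)
round 1: derive flow(i,d) via R0 from red(i,d)
round 1: derive flow(i,e) via R0 from red(i,e)
round 1: derive flow(i,i) via R0 from red(i,i)
round 1: derive flow(j,d) via R0 from red(j,d)
round 1: derive flow(j,j) via R0 from red(j,j)
round 2: derive flow(a,e) via R1 from flow(a,d), flow(d,e)
round 2: derive flow(a,f) via R1 from flow(a,d), flow(d,f)
round 2: derive flow(d,g) via R1 from flow(d,f), flow(f,g)
round 2: derive flow(d,i) via R1 from flow(d,e), flow(e,i)
round 2: derive flow(e,d) via R1 from flow(e,i), flow(i,d)
round 2: derive flow(f,i) via R1 from flow(f,e), flow(e,i)
round 2: derive flow(i,f) via R1 from flow(i,d), flow(d,f)
round 2: derive flow(j,e) via R1 from flow(j,d), flow(d,e)
round 2: derive flow(j,f) via R1 from flow(j,d), flow(d,f)
round 3: derive flow(a,i) via R1 from flow(a,d), flow(d,i)
round 3: derive flow(d,d) via R1 from flow(d,e), flow(e,d)
round 3: derive flow(e,f) via R1 from flow(e,d), flow(d,f)
round 3: derive flow(e,g) via R1 from flow(e,d), flow(d,g)
round 3: derive flow(f,d) via R1 from flow(f,e), flow(e,d)
round 3: derive flow(f,f) via R1 from flow(f,i), flow(i,f)
round 3: derive flow(i,g) via R1 from flow(i,d), flow(d,g)
round 3: derive flow(j,g) via R1 from flow(j,d), flow(d,g)
round 3: derive flow(j,i) via R1 from flow(j,d), flow(d,i)

no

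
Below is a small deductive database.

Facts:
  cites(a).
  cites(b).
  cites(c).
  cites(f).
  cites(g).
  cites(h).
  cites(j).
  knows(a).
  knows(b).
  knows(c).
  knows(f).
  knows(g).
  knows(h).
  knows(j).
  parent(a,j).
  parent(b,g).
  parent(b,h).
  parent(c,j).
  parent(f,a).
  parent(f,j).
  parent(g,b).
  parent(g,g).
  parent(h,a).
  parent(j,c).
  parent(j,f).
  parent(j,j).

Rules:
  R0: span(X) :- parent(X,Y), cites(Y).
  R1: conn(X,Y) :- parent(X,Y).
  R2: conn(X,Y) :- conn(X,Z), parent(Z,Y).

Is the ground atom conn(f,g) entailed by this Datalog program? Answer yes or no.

no

round 1: derive conn(a,j) via R1 from parent(a,j)
round 1: derive conn(b,g) via R1 from parent(b,g)
round 1: derive conn(b,h) via R1 from parent(b,h)
round 1: derive conn(c,j) via R1 from parent(c,j)
round 1: derive conn(f,a) via R1 from parent(f,a)
round 1: derive conn(f,j) via R1 from parent(f,j)
round 1: derive conn(g,b) via R1 from parent(g,b)
round 1: derive conn(g,g) via R1 from parent(g,g)
round 1: derive conn(h,a) via R1 from parent(h,a)
round 1: derive conn(j,c) via R1 from parent(j,c)
round 1: derive conn(j,f) via R1 from parent(j,f)
round 1: derive conn(j,j) via R1 from parent(j,j)
round 2: derive conn(a,c) via R2 from conn(a,j), parent(j,c)
round 2: derive conn(a,f) via R2 from conn(a,j), parent(j,f)
round 2: derive conn(b,a) via R2 from conn(b,h), parent(h,a)
round 2: derive conn(b,b) via R2 from conn(b,g), parent(g,b)
round 2: derive conn(c,c) via R2 from conn(c,j), parent(j,c)
round 2: derive conn(c,f) via R2 from conn(c,j), parent(j,f)
round 2: derive conn(f,c) via R2 from conn(f,j), parent(j,c)
round 2: derive conn(f,f) via R2 from conn(f,j), parent(j,f)
round 2: derive conn(g,h) via R2 from conn(g,b), parent(b,h)
round 2: derive conn(h,j) via R2 from conn(h,a), parent(a,j)
round 2: derive conn(j,a) via R2 from conn(j,f), parent(f,a)
round 3: derive conn(a,a) via R2 from conn(a,f), parent(f,a)
round 3: derive conn(b,j) via R2 from conn(b,a), parent(a,j)
round 3: derive conn(c,a) via R2 from conn(c,f), parent(f,a)
round 3: derive conn(g,a) via R2 from conn(g,h), parent(h,a)
round 3: derive conn(h,c) via R2 from conn(h,j), parent(j,c)
round 3: derive conn(h,f) via R2 from conn(h,j), parent(j,f)
round 4: derive conn(b,c) via R2 from conn(b,j), parent(j,c)
round 4: derive conn(b,f) via R2 from conn(b,j), parent(j,f)
round 4: derive conn(g,j) via R2 from conn(g,a), parent(a,j)
round 5: derive conn(g,c) via R2 from conn(g,j), parent(j,c)
round 5: derive conn(g,f) via R2 from conn(g,j), parent(j,f)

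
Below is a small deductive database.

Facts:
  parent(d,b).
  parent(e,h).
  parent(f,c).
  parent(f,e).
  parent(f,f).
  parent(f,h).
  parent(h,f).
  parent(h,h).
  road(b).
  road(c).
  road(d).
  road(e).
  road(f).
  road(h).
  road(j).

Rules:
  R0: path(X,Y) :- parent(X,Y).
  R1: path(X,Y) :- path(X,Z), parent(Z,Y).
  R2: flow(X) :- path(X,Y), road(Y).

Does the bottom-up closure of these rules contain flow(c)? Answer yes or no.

no

round 1: derive path(d,b) via R0 from parent(d,b)
round 1: derive path(e,h) via R0 from parent(e,h)
round 1: derive path(f,c) via R0 from parent(f,c)
round 1: derive path(f,e) via R0 from parent(f,e)
round 1: derive path(f,f) via R0 from parent(f,f)
round 1: derive path(f,h) via R0 from parent(f,h)
round 1: derive path(h,f) via R0 from parent(h,f)
round 1: derive path(h,h) via R0 from parent(h,h)
round 2: derive path(e,f) via R1 from path(e,h), parent(h,f)
round 2: derive path(h,c) via R1 from path(h,f), parent(f,c)
round 2: derive path(h,e) via R1 from path(h,f), parent(f,e)
round 2: derive flow(d) via R2 from path(d,b), road(b)
round 2: derive flow(e) via R2 from path(e,h), road(h)
round 2: derive flow(f) via R2 from path(f,c), road(c)
round 2: derive flow(h) via R2 from path(h,f), road(f)
round 3: derive path(e,c) via R1 from path(e,f), parent(f,c)
round 3: derive path(e,e) via R1 from path(e,f), parent(f,e)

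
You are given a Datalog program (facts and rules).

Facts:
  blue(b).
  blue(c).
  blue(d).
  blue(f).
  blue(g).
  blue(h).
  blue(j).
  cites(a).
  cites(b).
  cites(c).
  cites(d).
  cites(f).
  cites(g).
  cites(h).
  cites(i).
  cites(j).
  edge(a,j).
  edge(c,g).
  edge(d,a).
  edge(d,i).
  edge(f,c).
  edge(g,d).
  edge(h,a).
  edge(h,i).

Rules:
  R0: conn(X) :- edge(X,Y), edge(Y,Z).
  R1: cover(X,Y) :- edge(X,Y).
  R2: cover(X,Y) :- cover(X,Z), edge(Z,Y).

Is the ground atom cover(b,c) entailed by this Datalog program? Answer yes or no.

no

round 1: derive cover(a,j) via R1 from edge(a,j)
round 1: derive cover(c,g) via R1 from edge(c,g)
round 1: derive cover(d,a) via R1 from edge(d,a)
round 1: derive cover(d,i) via R1 from edge(d,i)
round 1: derive cover(f,c) via R1 from edge(f,c)
round 1: derive cover(g,d) via R1 from edge(g,d)
round 1: derive cover(h,a) via R1 from edge(h,a)
round 1: derive cover(h,i) via R1 from edge(h,i)
round 2: derive cover(c,d) via R2 from cover(c,g), edge(g,d)
round 2: derive cover(d,j) via R2 from cover(d,a), edge(a,j)
round 2: derive cover(f,g) via R2 from cover(f,c), edge(c,g)
round 2: derive cover(g,a) via R2 from cover(g,d), edge(d,a)
round 2: derive cover(g,i) via R2 from cover(g,d), edge(d,i)
round 2: derive cover(h,j) via R2 from cover(h,a), edge(a,j)
round 3: derive cover(c,a) via R2 from cover(c,d), edge(d,a)
round 3: derive cover(c,i) via R2 from cover(c,d), edge(d,i)
round 3: derive cover(f,d) via R2 from cover(f,g), edge(g,d)
round 3: derive cover(g,j) via R2 from cover(g,a), edge(a,j)
round 4: derive cover(c,j) via R2 from cover(c,a), edge(a,j)
round 4: derive cover(f,a) via R2 from cover(f,d), edge(d,a)
round 4: derive cover(f,i) via R2 from cover(f,d), edge(d,i)
round 5: derive cover(f,j) via R2 from cover(f,a), edge(a,j)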